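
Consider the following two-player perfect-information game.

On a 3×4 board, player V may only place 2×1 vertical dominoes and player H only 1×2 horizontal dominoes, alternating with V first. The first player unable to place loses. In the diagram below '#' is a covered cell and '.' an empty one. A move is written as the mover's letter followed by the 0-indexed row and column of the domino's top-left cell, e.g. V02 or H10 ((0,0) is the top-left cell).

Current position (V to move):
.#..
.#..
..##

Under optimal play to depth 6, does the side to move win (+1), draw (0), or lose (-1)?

value(.#../.#../..##, V) = +1

p1 V@[.#../.#../..##]: V00[##../##../..##]-1 V02[.##./.##./..##]+1* V03[.#.#/.#.#/..##]+1 V10[.#../##../#.##]-1
p2 H@[.##./.##./..##]: H20[.##./.##./####]-1*
p3 V@[.##./.##./####]: V00[###./###./####]+1* V03[.###/.###/####]+1
p4 H@[###./###./####] terminal -1; root [.#../.#../..##] d6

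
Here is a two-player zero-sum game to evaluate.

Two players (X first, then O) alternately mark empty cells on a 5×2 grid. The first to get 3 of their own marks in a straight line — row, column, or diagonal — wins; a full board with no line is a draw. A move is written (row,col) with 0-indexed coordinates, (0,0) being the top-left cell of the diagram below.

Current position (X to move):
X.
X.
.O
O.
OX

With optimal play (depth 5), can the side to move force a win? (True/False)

p1 X@[X./X./.O/O./OX]: (0,1)[XX/X./.O/O./OX]-1 (1,1)[X./XX/.O/O./OX]-1 (2,0)[X./X./XO/O./OX]+1* (3,1)[X./X./.O/OX/OX]-1
p2 O@[X./X./XO/O./OX] terminal -1; root [X./X./.O/O./OX] d5

X winning at [X./X./.O/O./OX]: True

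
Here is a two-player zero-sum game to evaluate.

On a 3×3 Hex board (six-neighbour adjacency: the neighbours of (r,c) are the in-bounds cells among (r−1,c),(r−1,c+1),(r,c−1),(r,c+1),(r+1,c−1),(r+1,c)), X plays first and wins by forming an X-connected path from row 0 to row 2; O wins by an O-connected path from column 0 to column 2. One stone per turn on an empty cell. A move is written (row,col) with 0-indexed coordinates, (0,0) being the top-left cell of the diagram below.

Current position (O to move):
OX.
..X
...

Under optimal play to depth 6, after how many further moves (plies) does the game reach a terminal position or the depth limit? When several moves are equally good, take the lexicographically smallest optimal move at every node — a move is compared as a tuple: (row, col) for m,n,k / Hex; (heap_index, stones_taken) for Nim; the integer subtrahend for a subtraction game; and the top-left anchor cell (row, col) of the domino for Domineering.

ply 1, O at OX./..X/... | (0,2)=-1→OXO/..X/...*; (1,0)=-1→OX./O.X/...; (1,1)=-1→OX./.OX/...; (2,0)=-1→OX./..X/O..; (2,1)=-1→OX./..X/.O.; (2,2)=-1→OX./..X/..O
ply 2, X at OXO/..X/... | (1,0)=+1→OXO/X.X/...*; (1,1)=+1→OXO/.XX/...; (2,0)=+1→OXO/..X/X..; (2,1)=-1→OXO/..X/.X.; (2,2)=-1→OXO/..X/..X
ply 3, O at OXO/X.X/... | (1,1)=-1→OXO/XOX/...*; (2,0)=-1→OXO/X.X/O..; (2,1)=-1→OXO/X.X/.O.; (2,2)=-1→OXO/X.X/..O
ply 4, X at OXO/XOX/... | (2,0)=+1→OXO/XOX/X..*; (2,1)=-1→OXO/XOX/.X.; (2,2)=-1→OXO/XOX/..X
ply 5: OXO/XOX/X.. is terminal -1 (O); from OX./..X/... depth 6

PV length from [OX./..X/...]: 4 plies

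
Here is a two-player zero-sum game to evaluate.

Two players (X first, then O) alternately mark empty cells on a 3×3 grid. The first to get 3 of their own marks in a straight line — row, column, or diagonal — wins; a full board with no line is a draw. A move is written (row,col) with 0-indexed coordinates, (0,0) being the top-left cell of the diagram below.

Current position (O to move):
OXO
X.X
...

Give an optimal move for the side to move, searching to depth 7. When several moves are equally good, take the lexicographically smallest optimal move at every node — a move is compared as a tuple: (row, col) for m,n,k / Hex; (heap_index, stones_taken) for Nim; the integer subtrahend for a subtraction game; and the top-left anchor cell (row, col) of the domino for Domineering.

p1 O@[OXO/X.X/...]: (1,1)[OXO/XOX/...]+1* (2,0)[OXO/X.X/O..]-1 (2,1)[OXO/X.X/.O.]-1 (2,2)[OXO/X.X/..O]-1
p2 X@[OXO/XOX/...]: (2,0)[OXO/XOX/X..]-1* (2,1)[OXO/XOX/.X.]-1 (2,2)[OXO/XOX/..X]-1
p3 O@[OXO/XOX/X..]: (2,1)[OXO/XOX/XO.]+0 (2,2)[OXO/XOX/X.O]+1*
p4 X@[OXO/XOX/X.O] terminal -1; root [OXO/X.X/...] d7

O's best at [OXO/X.X/...]: (1,1)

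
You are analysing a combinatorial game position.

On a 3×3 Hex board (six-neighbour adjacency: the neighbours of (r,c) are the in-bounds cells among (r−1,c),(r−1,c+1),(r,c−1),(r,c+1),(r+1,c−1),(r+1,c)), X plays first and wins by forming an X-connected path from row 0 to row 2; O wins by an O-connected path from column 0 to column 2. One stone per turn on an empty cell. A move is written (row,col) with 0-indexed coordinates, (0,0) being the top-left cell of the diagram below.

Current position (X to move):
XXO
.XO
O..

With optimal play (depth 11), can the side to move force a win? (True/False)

p1 X@[XXO/.XO/O..]: (1,0)[XXO/XXO/O..]-1 (2,1)[XXO/.XO/OX.]+1* (2,2)[XXO/.XO/O.X]-1
p2 O@[XXO/.XO/OX.] terminal -1; root [XXO/.XO/O..] d11

X winning at [XXO/.XO/O..]: True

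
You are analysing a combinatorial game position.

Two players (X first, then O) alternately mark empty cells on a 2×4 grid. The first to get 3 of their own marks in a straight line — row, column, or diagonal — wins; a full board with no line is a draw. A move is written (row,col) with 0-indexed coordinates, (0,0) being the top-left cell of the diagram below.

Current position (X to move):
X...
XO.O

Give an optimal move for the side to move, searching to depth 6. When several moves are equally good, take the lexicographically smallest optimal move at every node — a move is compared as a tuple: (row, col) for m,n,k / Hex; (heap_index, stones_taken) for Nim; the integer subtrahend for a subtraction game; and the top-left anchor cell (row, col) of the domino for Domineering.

ply 1, X at X.../XO.O | (0,1)=-1→XX../XO.O; (0,2)=-1→X.X./XO.O; (0,3)=-1→X..X/XO.O; (1,2)=+0→X.../XOXO*
ply 2, O at X.../XOXO | (0,1)=+0→XO../XOXO*; (0,2)=+0→X.O./XOXO; (0,3)=+0→X..O/XOXO
ply 3, X at XO../XOXO | (0,2)=+0→XOX./XOXO*; (0,3)=+0→XO.X/XOXO
ply 4, O at XOX./XOXO | (0,3)=+0→XOXO/XOXO*
ply 5: XOXO/XOXO is terminal +0 (X); from X.../XO.O depth 6

X's best at [X.../XO.O]: (1,2)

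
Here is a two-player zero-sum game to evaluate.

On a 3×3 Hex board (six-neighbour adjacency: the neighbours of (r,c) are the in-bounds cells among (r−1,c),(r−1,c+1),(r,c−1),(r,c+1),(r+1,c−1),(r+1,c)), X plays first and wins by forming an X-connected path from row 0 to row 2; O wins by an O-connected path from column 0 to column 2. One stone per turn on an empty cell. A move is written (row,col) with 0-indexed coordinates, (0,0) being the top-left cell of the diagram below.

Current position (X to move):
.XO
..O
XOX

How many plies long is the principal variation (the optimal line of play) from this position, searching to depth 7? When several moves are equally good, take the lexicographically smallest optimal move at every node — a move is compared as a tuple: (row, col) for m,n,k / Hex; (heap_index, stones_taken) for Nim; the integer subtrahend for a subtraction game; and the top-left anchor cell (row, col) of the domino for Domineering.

p1 X@[.XO/..O/XOX]: (0,0)[XXO/..O/XOX]+1* (1,0)[.XO/X.O/XOX]+1 (1,1)[.XO/.XO/XOX]+1
p2 O@[XXO/..O/XOX]: (1,0)[XXO/O.O/XOX]-1* (1,1)[XXO/.OO/XOX]-1
p3 X@[XXO/O.O/XOX]: (1,1)[XXO/OXO/XOX]+1*
p4 O@[XXO/OXO/XOX] terminal -1; root [.XO/..O/XOX] d7

PV length from [.XO/..O/XOX]: 3 plies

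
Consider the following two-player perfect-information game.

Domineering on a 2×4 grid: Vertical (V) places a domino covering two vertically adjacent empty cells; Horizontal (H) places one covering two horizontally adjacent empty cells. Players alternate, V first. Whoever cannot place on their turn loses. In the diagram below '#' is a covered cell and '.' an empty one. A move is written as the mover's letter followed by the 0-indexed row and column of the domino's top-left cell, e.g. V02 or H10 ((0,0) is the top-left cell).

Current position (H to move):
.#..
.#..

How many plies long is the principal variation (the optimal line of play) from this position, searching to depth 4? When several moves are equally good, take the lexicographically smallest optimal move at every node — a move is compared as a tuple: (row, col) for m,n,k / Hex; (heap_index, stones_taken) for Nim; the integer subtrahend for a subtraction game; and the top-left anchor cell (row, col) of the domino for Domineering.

PV length from [.#../.#..]: 3 plies

[.#../.#..] H move#1: H02:+1/.###/.#..*, H12:+1/.#../.###
[.###/.#..] V move#2: V00:-1/####/##..*
[####/##..] H move#3: H12:+1/####/####*
[####/####] end (terminal -1, V#4); searched .#../.#.. to 4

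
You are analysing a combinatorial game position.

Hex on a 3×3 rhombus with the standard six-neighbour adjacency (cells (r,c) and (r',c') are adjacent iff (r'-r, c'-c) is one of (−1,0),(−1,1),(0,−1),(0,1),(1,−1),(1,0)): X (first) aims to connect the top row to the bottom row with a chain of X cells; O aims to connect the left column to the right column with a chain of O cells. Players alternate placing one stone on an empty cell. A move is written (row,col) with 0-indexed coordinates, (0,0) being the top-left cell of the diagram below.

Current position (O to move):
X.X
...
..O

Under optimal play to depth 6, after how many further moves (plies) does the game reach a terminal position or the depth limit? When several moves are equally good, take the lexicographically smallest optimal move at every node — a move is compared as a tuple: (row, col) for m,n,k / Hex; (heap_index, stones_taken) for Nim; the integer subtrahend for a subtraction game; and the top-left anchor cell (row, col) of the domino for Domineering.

PV length from [X.X/.../..O]: 5 plies

p1 O@[X.X/.../..O]: (0,1)[XOX/.../..O]-1 (1,0)[X.X/O../..O]-1 (1,1)[X.X/.O./..O]+1* (1,2)[X.X/..O/..O]-1 (2,0)[X.X/.../O.O]-1 (2,1)[X.X/.../.OO]-1
p2 X@[X.X/.O./..O]: (0,1)[XXX/.O./..O]-1* (1,0)[X.X/XO./..O]-1 (1,2)[X.X/.OX/..O]-1 (2,0)[X.X/.O./X.O]-1 (2,1)[X.X/.O./.XO]-1
p3 O@[XXX/.O./..O]: (1,0)[XXX/OO./..O]+1* (1,2)[XXX/.OO/..O]+1 (2,0)[XXX/.O./O.O]+1 (2,1)[XXX/.O./.OO]+1
p4 X@[XXX/OO./..O]: (1,2)[XXX/OOX/..O]-1* (2,0)[XXX/OO./X.O]-1 (2,1)[XXX/OO./.XO]-1
p5 O@[XXX/OOX/..O]: (2,0)[XXX/OOX/O.O]-1 (2,1)[XXX/OOX/.OO]+1*
p6 X@[XXX/OOX/.OO] terminal -1; root [X.X/.../..O] d6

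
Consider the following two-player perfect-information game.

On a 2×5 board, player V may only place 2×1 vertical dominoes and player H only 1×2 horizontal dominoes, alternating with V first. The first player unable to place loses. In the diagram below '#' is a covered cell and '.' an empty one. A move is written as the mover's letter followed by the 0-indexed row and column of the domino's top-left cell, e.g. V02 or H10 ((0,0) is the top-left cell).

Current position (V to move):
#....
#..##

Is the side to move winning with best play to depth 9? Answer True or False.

V winning at [#..../#..##]: True

ply 1, V at #..../#..## | V01=-1→##.../##.##; V02=+1→#.#../#.###*
ply 2, H at #.#../#.### | H03=-1→#.###/#.###*
ply 3, V at #.###/#.### | V01=+1→#####/#####*
ply 4: #####/##### is terminal -1 (H); from #..../#..## depth 9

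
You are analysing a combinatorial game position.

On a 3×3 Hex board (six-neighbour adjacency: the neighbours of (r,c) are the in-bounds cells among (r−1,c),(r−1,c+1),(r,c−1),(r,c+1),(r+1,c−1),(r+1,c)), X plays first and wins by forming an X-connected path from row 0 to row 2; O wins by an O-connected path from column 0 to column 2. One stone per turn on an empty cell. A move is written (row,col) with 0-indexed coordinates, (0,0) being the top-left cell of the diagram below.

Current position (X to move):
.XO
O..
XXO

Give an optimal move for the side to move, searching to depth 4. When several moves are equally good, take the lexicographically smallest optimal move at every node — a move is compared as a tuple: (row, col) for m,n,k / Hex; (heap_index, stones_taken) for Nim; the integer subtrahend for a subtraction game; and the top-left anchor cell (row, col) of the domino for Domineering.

ply 1, X at .XO/O../XXO | (0,0)=-1→XXO/O../XXO; (1,1)=+1→.XO/OX./XXO*; (1,2)=-1→.XO/O.X/XXO
ply 2: .XO/OX./XXO is terminal -1 (O); from .XO/O../XXO depth 4

X's best at [.XO/O../XXO]: (1,1)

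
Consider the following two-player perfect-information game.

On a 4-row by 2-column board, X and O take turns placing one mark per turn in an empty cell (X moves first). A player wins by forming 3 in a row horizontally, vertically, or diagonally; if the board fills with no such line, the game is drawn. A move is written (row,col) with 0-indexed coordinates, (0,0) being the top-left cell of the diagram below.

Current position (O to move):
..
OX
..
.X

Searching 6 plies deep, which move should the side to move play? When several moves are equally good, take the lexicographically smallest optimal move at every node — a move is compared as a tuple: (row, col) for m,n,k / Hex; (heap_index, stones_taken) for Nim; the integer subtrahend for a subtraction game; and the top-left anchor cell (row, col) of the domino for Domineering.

[../OX/../.X] O move#1: (0,0):-1/O./OX/../.X, (0,1):-1/.O/OX/../.X, (2,0):-1/../OX/O./.X, (2,1):+0/../OX/.O/.X*, (3,0):-1/../OX/../OX
[../OX/.O/.X] X move#2: (0,0):+0/X./OX/.O/.X*, (0,1):-1/.X/OX/.O/.X, (2,0):+0/../OX/XO/.X, (3,0):+0/../OX/.O/XX
[X./OX/.O/.X] O move#3: (0,1):+0/XO/OX/.O/.X*, (2,0):+0/X./OX/OO/.X, (3,0):+0/X./OX/.O/OX
[XO/OX/.O/.X] X move#4: (2,0):+0/XO/OX/XO/.X*, (3,0):+0/XO/OX/.O/XX
[XO/OX/XO/.X] O move#5: (3,0):+0/XO/OX/XO/OX*
[XO/OX/XO/OX] end (terminal +0, X#6); searched ../OX/../.X to 6

O's best at [../OX/../.X]: (2,1)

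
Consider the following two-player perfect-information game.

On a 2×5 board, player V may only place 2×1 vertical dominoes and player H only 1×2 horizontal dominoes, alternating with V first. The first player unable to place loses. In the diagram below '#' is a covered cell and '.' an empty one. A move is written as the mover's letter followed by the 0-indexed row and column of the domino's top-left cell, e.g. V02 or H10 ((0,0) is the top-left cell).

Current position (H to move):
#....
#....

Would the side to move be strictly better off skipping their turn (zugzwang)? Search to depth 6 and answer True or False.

ply 1, H at #..../#.... | H01=-1→###../#....; H02=+1→#.##./#....*; H03=-1→#..##/#....; H11=-1→#..../###..; H12=+1→#..../#.##.; H13=-1→#..../#..##
ply 2, V at #.##./#.... | V01=-1→####./##...*; V04=-1→#.###/#...#
ply 3, H at ####./##... | H12=-1→####./####.; H13=+1→####./##.##*
ply 4: ####./##.## is terminal -1 (V); from #..../#.... depth 6
if H skipped the turn, V would face:
~ ply 1, V at #..../#.... | V01=-1→##.../##...*; V02=-1→#.#../#.#..; V03=-1→#..#./#..#.; V04=-1→#...#/#...#
~ ply 2, H at ##.../##... | H02=+1→####./##...*; H03=+1→##.##/##...; H12=+1→##.../####.; H13=+1→##.../##.##
~ ply 3, V at ####./##... | V04=-1→#####/##..#*
~ ply 4, H at #####/##..# | H12=+1→#####/#####*
~ ply 5: #####/##### is terminal -1 (V); from #..../#.... depth 6
compare (H): move=+1 vs pass=+1

zugzwang(#..../#...., H) = False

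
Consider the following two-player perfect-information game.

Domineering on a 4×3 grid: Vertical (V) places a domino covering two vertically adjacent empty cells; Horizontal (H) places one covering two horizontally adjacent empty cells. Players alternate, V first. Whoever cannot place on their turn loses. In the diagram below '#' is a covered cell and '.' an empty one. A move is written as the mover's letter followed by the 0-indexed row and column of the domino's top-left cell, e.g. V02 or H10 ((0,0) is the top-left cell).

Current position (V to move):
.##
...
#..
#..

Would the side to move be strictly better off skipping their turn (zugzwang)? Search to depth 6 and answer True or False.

[.##/.../#../#..] V move#1: V00:-1/###/#../#../#.., V11:+1/.##/.#./##./#..*, V12:+1/.##/..#/#.#/#.., V21:+1/.##/.../##./##., V22:+1/.##/.../#.#/#.#
[.##/.#./##./#..] H move#2: H31:-1/.##/.#./##./###*
[.##/.#./##./###] V move#3: V00:+1/###/##./##./###*, V12:+1/.##/.##/###/###
[###/##./##./###] end (terminal -1, H#4); searched .##/.../#../#.. to 6
pass branch (H moves first from the same position):
  | [.##/.../#../#..] H move#1: H10:-1/.##/##./#../#.., H11:-1/.##/.##/#../#.., H21:+1/.##/.../###/#..*, H31:-1/.##/.../#../###
  | [.##/.../###/#..] V move#2: V00:-1/###/#../###/#..*
  | [###/#../###/#..] H move#3: H11:+1/###/###/###/#..*, H31:+1/###/#../###/###
  | [###/###/###/#..] end (terminal -1, V#4); searched .##/.../#../#.. to 6
V moving scores +1; V passing scores -1

zugzwang(.##/.../#../#.., V) = False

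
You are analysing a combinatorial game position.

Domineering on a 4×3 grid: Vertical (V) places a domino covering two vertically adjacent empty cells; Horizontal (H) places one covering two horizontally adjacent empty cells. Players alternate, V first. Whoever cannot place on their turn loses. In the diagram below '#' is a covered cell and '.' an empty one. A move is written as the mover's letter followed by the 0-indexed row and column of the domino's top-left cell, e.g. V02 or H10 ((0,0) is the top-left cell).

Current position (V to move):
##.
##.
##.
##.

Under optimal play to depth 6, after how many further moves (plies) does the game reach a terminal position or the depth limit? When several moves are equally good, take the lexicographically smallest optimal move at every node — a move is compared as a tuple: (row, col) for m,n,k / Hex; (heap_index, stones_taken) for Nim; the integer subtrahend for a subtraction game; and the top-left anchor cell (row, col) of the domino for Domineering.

ply 1, V at ##./##./##./##. | V02=+1→###/###/##./##.*; V12=+1→##./###/###/##.; V22=+1→##./##./###/###
ply 2: ###/###/##./##. is terminal -1 (H); from ##./##./##./##. depth 6

PV length from [##./##./##./##.]: 1 ply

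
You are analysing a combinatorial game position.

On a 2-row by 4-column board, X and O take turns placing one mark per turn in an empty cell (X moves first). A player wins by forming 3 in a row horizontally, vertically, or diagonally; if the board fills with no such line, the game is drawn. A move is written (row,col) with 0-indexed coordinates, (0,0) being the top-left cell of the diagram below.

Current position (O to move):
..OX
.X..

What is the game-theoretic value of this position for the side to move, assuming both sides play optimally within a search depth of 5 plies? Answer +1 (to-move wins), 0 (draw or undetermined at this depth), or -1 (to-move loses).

value(..OX/.X.., O) = 0

p1 O@[..OX/.X..]: (0,0)[O.OX/.X..]+0* (0,1)[.OOX/.X..]+0 (1,0)[..OX/OX..]+0 (1,2)[..OX/.XO.]+0 (1,3)[..OX/.X.O]+0
p2 X@[O.OX/.X..]: (0,1)[OXOX/.X..]+0* (1,0)[O.OX/XX..]-1 (1,2)[O.OX/.XX.]-1 (1,3)[O.OX/.X.X]-1
p3 O@[OXOX/.X..]: (1,0)[OXOX/OX..]+0* (1,2)[OXOX/.XO.]+0 (1,3)[OXOX/.X.O]+0
p4 X@[OXOX/OX..]: (1,2)[OXOX/OXX.]+0* (1,3)[OXOX/OX.X]+0
p5 O@[OXOX/OXX.]: (1,3)[OXOX/OXXO]+0*
p6 X@[OXOX/OXXO] terminal +0; root [..OX/.X..] d5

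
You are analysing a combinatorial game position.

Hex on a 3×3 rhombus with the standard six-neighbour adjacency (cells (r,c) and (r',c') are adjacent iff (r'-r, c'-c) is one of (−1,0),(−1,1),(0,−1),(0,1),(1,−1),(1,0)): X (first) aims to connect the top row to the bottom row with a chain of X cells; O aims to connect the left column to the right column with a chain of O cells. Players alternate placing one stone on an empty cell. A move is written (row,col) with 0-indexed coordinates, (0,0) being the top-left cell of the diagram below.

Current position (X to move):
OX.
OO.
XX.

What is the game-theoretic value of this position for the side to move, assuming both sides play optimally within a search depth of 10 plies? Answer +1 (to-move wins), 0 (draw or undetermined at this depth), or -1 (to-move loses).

value(OX./OO./XX., X) = -1

ply 1, X at OX./OO./XX. | (0,2)=-1→OXX/OO./XX.*; (1,2)=-1→OX./OOX/XX.; (2,2)=-1→OX./OO./XXX
ply 2, O at OXX/OO./XX. | (1,2)=+1→OXX/OOO/XX.*; (2,2)=-1→OXX/OO./XXO
ply 3: OXX/OOO/XX. is terminal -1 (X); from OX./OO./XX. depth 10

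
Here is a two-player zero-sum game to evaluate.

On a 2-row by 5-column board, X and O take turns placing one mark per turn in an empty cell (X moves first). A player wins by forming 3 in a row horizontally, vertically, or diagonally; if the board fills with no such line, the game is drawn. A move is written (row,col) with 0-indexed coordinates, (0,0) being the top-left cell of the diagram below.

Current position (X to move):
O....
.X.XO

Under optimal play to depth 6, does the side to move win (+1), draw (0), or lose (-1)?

[O..../.X.XO] X move#1: (0,1):+0/OX.../.X.XO, (0,2):+1/O.X../.X.XO*, (0,3):+1/O..X./.X.XO, (0,4):+0/O...X/.X.XO, (1,0):+0/O..../XX.XO, (1,2):+1/O..../.XXXO
[O.X../.X.XO] O move#2: (0,1):-1/OOX../.X.XO*, (0,3):-1/O.XO./.X.XO, (0,4):-1/O.X.O/.X.XO, (1,0):-1/O.X../OX.XO, (1,2):-1/O.X../.XOXO
[OOX../.X.XO] X move#3: (0,3):+1/OOXX./.X.XO*, (0,4):+1/OOX.X/.X.XO, (1,0):+0/OOX../XX.XO, (1,2):+1/OOX../.XXXO
[OOXX./.X.XO] O move#4: (0,4):-1/OOXXO/.X.XO*, (1,0):-1/OOXX./OX.XO, (1,2):-1/OOXX./.XOXO
[OOXXO/.X.XO] X move#5: (1,0):+0/OOXXO/XX.XO, (1,2):+1/OOXXO/.XXXO*
[OOXXO/.XXXO] end (terminal -1, O#6); searched O..../.X.XO to 6

value(O..../.X.XO, X) = +1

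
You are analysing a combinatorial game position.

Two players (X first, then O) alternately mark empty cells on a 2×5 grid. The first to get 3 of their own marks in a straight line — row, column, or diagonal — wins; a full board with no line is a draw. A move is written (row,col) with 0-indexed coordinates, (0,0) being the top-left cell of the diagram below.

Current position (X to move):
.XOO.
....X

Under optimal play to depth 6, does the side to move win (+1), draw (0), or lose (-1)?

[.XOO./....X] X move#1: (0,0):-1/XXOO./....X, (0,4):+0/.XOOX/....X*, (1,0):-1/.XOO./X...X, (1,1):-1/.XOO./.X..X, (1,2):-1/.XOO./..X.X, (1,3):-1/.XOO./...XX
[.XOOX/....X] O move#2: (0,0):+0/OXOOX/....X*, (1,0):+0/.XOOX/O...X, (1,1):+0/.XOOX/.O..X, (1,2):+0/.XOOX/..O.X, (1,3):+0/.XOOX/...OX
[OXOOX/....X] X move#3: (1,0):+0/OXOOX/X...X*, (1,1):+0/OXOOX/.X..X, (1,2):+0/OXOOX/..X.X, (1,3):+0/OXOOX/...XX
[OXOOX/X...X] O move#4: (1,1):+0/OXOOX/XO..X*, (1,2):+0/OXOOX/X.O.X, (1,3):+0/OXOOX/X..OX
[OXOOX/XO..X] X move#5: (1,2):+0/OXOOX/XOX.X*, (1,3):+0/OXOOX/XO.XX
[OXOOX/XOX.X] O move#6: (1,3):+0/OXOOX/XOXOX*
[OXOOX/XOXOX] end (terminal +0, X#7); searched .XOO./....X to 6

value(.XOO./....X, X) = 0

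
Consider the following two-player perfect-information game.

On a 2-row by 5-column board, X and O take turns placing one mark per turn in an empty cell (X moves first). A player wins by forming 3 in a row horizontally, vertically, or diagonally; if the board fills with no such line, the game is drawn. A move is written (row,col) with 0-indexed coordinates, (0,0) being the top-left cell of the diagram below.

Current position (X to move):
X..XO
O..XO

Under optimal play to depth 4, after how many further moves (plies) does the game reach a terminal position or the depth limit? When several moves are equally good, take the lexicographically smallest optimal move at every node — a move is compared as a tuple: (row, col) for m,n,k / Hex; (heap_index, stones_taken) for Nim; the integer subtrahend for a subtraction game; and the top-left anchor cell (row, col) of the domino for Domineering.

PV length from [X..XO/O..XO]: 4 plies

ply 1, X at X..XO/O..XO | (0,1)=+0→XX.XO/O..XO*; (0,2)=+0→X.XXO/O..XO; (1,1)=+0→X..XO/OX.XO; (1,2)=+0→X..XO/O.XXO
ply 2, O at XX.XO/O..XO | (0,2)=+0→XXOXO/O..XO*; (1,1)=-1→XX.XO/OO.XO; (1,2)=-1→XX.XO/O.OXO
ply 3, X at XXOXO/O..XO | (1,1)=+0→XXOXO/OX.XO*; (1,2)=+0→XXOXO/O.XXO
ply 4, O at XXOXO/OX.XO | (1,2)=+0→XXOXO/OXOXO*
ply 5: XXOXO/OXOXO is terminal +0 (X); from X..XO/O..XO depth 4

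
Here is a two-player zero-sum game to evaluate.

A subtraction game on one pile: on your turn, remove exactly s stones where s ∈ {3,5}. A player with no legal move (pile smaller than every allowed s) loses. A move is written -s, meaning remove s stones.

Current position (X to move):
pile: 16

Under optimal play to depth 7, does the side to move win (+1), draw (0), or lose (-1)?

ply 1, X at 16 | -3=-1→13*; -5=-1→11
ply 2, O at 13 | -3=+1→10*; -5=+1→8
ply 3, X at 10 | -3=-1→7*; -5=-1→5
ply 4, O at 7 | -3=-1→4; -5=+1→2*
ply 5: 2 is terminal -1 (X); from 16 depth 7

value(16, X) = -1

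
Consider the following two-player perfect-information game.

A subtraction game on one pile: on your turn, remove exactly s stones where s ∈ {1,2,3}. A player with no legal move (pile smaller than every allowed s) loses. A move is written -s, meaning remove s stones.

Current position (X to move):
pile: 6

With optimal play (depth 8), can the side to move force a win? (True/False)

X winning at [6]: True

[6] X move#1: -1:-1/5, -2:+1/4*, -3:-1/3
[4] O move#2: -1:-1/3*, -2:-1/2, -3:-1/1
[3] X move#3: -1:-1/2, -2:-1/1, -3:+1/0*
[0] end (terminal -1, O#4); searched 6 to 8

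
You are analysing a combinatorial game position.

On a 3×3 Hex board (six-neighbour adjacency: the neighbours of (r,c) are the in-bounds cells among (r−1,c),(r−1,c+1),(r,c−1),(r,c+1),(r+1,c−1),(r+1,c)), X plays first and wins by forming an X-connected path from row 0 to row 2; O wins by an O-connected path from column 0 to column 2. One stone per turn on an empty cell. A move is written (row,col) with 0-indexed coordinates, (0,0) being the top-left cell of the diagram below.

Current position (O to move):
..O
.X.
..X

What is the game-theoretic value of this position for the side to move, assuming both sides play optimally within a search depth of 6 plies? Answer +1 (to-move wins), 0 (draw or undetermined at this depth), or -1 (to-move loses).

value(..O/.X./..X, O) = +1

p1 O@[..O/.X./..X]: (0,0)[O.O/.X./..X]-1 (0,1)[.OO/.X./..X]+1* (1,0)[..O/OX./..X]-1 (1,2)[..O/.XO/..X]-1 (2,0)[..O/.X./O.X]-1 (2,1)[..O/.X./.OX]-1
p2 X@[.OO/.X./..X]: (0,0)[XOO/.X./..X]-1* (1,0)[.OO/XX./..X]-1 (1,2)[.OO/.XX/..X]-1 (2,0)[.OO/.X./X.X]-1 (2,1)[.OO/.X./.XX]-1
p3 O@[XOO/.X./..X]: (1,0)[XOO/OX./..X]+1* (1,2)[XOO/.XO/..X]-1 (2,0)[XOO/.X./O.X]-1 (2,1)[XOO/.X./.OX]-1
p4 X@[XOO/OX./..X] terminal -1; root [..O/.X./..X] d6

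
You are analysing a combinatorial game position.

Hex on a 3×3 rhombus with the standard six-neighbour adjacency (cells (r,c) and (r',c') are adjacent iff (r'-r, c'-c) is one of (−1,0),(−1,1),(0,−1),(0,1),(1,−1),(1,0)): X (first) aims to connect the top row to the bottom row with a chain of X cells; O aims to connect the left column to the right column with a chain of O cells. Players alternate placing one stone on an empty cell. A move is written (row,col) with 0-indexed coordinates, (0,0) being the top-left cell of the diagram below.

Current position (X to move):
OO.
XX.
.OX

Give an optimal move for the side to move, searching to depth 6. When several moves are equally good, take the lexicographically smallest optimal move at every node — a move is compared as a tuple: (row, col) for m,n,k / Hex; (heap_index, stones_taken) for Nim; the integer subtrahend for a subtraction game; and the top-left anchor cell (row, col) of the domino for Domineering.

X's best at [OO./XX./.OX]: (0,2)

[OO./XX./.OX] X move#1: (0,2):+1/OOX/XX./.OX*, (1,2):-1/OO./XXX/.OX, (2,0):-1/OO./XX./XOX
[OOX/XX./.OX] O move#2: (1,2):-1/OOX/XXO/.OX*, (2,0):-1/OOX/XX./OOX
[OOX/XXO/.OX] X move#3: (2,0):+1/OOX/XXO/XOX*
[OOX/XXO/XOX] end (terminal -1, O#4); searched OO./XX./.OX to 6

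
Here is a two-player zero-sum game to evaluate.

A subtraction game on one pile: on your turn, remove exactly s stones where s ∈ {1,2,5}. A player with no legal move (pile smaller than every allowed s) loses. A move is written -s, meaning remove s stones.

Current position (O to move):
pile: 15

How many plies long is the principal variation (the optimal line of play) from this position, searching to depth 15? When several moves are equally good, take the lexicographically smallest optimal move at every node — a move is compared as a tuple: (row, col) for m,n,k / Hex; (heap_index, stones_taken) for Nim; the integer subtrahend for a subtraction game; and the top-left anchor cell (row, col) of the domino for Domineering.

p1 O@[15]: -1[14]-1* -2[13]-1 -5[10]-1
p2 X@[14]: -1[13]-1 -2[12]+1* -5[9]+1
p3 O@[12]: -1[11]-1* -2[10]-1 -5[7]-1
p4 X@[11]: -1[10]-1 -2[9]+1* -5[6]+1
p5 O@[9]: -1[8]-1* -2[7]-1 -5[4]-1
p6 X@[8]: -1[7]-1 -2[6]+1* -5[3]+1
p7 O@[6]: -1[5]-1* -2[4]-1 -5[1]-1
p8 X@[5]: -1[4]-1 -2[3]+1* -5[0]+1
p9 O@[3]: -1[2]-1* -2[1]-1
p10 X@[2]: -1[1]-1 -2[0]+1*
p11 O@[0] terminal -1; root [15] d15

PV length from [15]: 10 plies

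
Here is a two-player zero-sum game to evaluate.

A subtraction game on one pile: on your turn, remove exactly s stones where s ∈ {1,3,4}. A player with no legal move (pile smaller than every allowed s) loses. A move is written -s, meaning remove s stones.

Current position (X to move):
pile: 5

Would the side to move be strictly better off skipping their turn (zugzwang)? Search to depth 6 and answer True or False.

zugzwang(5, X) = False

ply 1, X at 5 | -1=-1→4; -3=+1→2*; -4=-1→1
ply 2, O at 2 | -1=-1→1*
ply 3, X at 1 | -1=+1→0*
ply 4: 0 is terminal -1 (O); from 5 depth 6
pass branch (O moves first from the same position):
  | ply 1, O at 5 | -1=-1→4; -3=+1→2*; -4=-1→1
  | ply 2, X at 2 | -1=-1→1*
  | ply 3, O at 1 | -1=+1→0*
  | ply 4: 0 is terminal -1 (X); from 5 depth 6
X moving scores +1; X passing scores -1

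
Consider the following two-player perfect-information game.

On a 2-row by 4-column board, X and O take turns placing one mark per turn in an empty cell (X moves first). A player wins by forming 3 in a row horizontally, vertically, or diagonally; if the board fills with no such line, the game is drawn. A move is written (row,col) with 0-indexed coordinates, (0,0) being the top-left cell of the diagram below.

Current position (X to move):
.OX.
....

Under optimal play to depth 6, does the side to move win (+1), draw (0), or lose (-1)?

value(.OX./...., X) = 0

ply 1, X at .OX./.... | (0,0)=+0→XOX./....*; (0,3)=+0→.OXX/....; (1,0)=+0→.OX./X...; (1,1)=+0→.OX./.X..; (1,2)=+0→.OX./..X.; (1,3)=+0→.OX./...X
ply 2, O at XOX./.... | (0,3)=+0→XOXO/....*; (1,0)=+0→XOX./O...; (1,1)=+0→XOX./.O..; (1,2)=+0→XOX./..O.; (1,3)=+0→XOX./...O
ply 3, X at XOXO/.... | (1,0)=+0→XOXO/X...*; (1,1)=+0→XOXO/.X..; (1,2)=+0→XOXO/..X.; (1,3)=+0→XOXO/...X
ply 4, O at XOXO/X... | (1,1)=+0→XOXO/XO..*; (1,2)=+0→XOXO/X.O.; (1,3)=+0→XOXO/X..O
ply 5, X at XOXO/XO.. | (1,2)=+0→XOXO/XOX.*; (1,3)=+0→XOXO/XO.X
ply 6, O at XOXO/XOX. | (1,3)=+0→XOXO/XOXO*
ply 7: XOXO/XOXO is terminal +0 (X); from .OX./.... depth 6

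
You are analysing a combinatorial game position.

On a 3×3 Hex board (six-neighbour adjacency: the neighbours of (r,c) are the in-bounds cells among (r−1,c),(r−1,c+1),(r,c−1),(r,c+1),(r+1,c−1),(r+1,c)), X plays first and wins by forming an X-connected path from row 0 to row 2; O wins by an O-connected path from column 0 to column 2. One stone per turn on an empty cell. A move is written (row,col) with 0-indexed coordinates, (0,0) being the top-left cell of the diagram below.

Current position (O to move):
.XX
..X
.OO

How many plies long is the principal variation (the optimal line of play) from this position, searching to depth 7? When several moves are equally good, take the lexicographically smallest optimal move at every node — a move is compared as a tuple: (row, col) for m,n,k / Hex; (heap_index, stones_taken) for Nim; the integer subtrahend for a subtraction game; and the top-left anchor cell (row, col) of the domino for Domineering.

ply 1, O at .XX/..X/.OO | (0,0)=-1→OXX/..X/.OO; (1,0)=+1→.XX/O.X/.OO*; (1,1)=+1→.XX/.OX/.OO; (2,0)=+1→.XX/..X/OOO
ply 2, X at .XX/O.X/.OO | (0,0)=-1→XXX/O.X/.OO*; (1,1)=-1→.XX/OXX/.OO; (2,0)=-1→.XX/O.X/XOO
ply 3, O at XXX/O.X/.OO | (1,1)=+1→XXX/OOX/.OO*; (2,0)=+1→XXX/O.X/OOO
ply 4: XXX/OOX/.OO is terminal -1 (X); from .XX/..X/.OO depth 7

PV length from [.XX/..X/.OO]: 3 plies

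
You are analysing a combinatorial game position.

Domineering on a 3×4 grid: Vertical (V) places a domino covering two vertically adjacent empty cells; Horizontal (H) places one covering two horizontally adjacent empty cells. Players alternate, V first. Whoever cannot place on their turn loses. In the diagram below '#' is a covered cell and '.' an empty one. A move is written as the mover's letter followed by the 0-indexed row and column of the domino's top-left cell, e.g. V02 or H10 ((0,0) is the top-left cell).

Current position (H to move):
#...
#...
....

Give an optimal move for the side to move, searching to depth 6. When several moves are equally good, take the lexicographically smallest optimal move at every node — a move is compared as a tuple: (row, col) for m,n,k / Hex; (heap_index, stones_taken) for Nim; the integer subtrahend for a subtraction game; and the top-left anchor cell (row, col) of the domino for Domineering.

H's best at [#.../#.../....]: H11

ply 1, H at #.../#.../.... | H01=-1→###./#.../....; H02=-1→#.##/#.../....; H11=+1→#.../###./....*; H12=+1→#.../#.##/....; H20=-1→#.../#.../##..; H21=-1→#.../#.../.##.; H22=-1→#.../#.../..##
ply 2, V at #.../###./.... | V03=-1→#..#/####/....*; V13=-1→#.../####/...#
ply 3, H at #..#/####/.... | H01=+1→####/####/....*; H20=+1→#..#/####/##..; H21=+1→#..#/####/.##.; H22=+1→#..#/####/..##
ply 4: ####/####/.... is terminal -1 (V); from #.../#.../.... depth 6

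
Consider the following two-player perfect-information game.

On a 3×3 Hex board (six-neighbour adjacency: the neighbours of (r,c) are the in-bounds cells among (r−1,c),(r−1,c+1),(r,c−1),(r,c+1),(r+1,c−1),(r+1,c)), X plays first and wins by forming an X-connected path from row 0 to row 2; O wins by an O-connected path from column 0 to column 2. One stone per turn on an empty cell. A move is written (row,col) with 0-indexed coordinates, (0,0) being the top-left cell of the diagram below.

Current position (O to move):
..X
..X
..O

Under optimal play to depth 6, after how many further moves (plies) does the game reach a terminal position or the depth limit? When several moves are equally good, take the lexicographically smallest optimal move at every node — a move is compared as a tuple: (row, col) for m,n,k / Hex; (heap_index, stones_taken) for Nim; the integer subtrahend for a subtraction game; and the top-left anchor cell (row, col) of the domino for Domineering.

PV length from [..X/..X/..O]: 6 plies

ply 1, O at ..X/..X/..O | (0,0)=-1→O.X/..X/..O*; (0,1)=-1→.OX/..X/..O; (1,0)=-1→..X/O.X/..O; (1,1)=-1→..X/.OX/..O; (2,0)=-1→..X/..X/O.O; (2,1)=-1→..X/..X/.OO
ply 2, X at O.X/..X/..O | (0,1)=+1→OXX/..X/..O*; (1,0)=+1→O.X/X.X/..O; (1,1)=+1→O.X/.XX/..O; (2,0)=+1→O.X/..X/X.O; (2,1)=+1→O.X/..X/.XO
ply 3, O at OXX/..X/..O | (1,0)=-1→OXX/O.X/..O*; (1,1)=-1→OXX/.OX/..O; (2,0)=-1→OXX/..X/O.O; (2,1)=-1→OXX/..X/.OO
ply 4, X at OXX/O.X/..O | (1,1)=+1→OXX/OXX/..O*; (2,0)=+1→OXX/O.X/X.O; (2,1)=+1→OXX/O.X/.XO
ply 5, O at OXX/OXX/..O | (2,0)=-1→OXX/OXX/O.O*; (2,1)=-1→OXX/OXX/.OO
ply 6, X at OXX/OXX/O.O | (2,1)=+1→OXX/OXX/OXO*
ply 7: OXX/OXX/OXO is terminal -1 (O); from ..X/..X/..O depth 6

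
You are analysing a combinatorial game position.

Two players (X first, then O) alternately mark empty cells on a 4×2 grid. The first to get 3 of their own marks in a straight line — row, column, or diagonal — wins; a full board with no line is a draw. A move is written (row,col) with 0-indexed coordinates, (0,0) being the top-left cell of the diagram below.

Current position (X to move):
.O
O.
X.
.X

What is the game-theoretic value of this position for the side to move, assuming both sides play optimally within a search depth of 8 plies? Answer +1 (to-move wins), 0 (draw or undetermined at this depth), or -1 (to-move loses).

p1 X@[.O/O./X./.X]: (0,0)[XO/O./X./.X]+0* (1,1)[.O/OX/X./.X]+0 (2,1)[.O/O./XX/.X]+0 (3,0)[.O/O./X./XX]+0
p2 O@[XO/O./X./.X]: (1,1)[XO/OO/X./.X]+0* (2,1)[XO/O./XO/.X]+0 (3,0)[XO/O./X./OX]+0
p3 X@[XO/OO/X./.X]: (2,1)[XO/OO/XX/.X]+0* (3,0)[XO/OO/X./XX]-1
p4 O@[XO/OO/XX/.X]: (3,0)[XO/OO/XX/OX]+0*
p5 X@[XO/OO/XX/OX] terminal +0; root [.O/O./X./.X] d8

value(.O/O./X./.X, X) = 0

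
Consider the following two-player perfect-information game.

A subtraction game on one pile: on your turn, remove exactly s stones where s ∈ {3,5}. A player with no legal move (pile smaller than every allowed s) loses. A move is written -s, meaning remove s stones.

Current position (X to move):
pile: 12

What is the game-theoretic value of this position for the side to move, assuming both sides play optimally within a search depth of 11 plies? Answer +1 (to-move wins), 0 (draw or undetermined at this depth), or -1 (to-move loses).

p1 X@[12]: -3[9]+1* -5[7]-1
p2 O@[9]: -3[6]-1* -5[4]-1
p3 X@[6]: -3[3]-1 -5[1]+1*
p4 O@[1] terminal -1; root [12] d11

value(12, X) = +1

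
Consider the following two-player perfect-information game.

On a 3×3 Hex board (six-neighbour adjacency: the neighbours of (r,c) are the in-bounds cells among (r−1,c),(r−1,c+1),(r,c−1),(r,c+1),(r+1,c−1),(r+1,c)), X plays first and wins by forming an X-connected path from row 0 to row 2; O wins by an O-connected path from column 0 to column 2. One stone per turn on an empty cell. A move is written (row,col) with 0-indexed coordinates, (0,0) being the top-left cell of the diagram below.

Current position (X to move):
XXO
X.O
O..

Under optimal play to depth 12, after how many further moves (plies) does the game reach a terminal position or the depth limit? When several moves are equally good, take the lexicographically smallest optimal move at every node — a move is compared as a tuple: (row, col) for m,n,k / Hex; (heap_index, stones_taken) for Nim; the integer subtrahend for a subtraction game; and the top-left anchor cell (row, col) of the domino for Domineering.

ply 1, X at XXO/X.O/O.. | (1,1)=-1→XXO/XXO/O..*; (2,1)=-1→XXO/X.O/OX.; (2,2)=-1→XXO/X.O/O.X
ply 2, O at XXO/XXO/O.. | (2,1)=+1→XXO/XXO/OO.*; (2,2)=-1→XXO/XXO/O.O
ply 3: XXO/XXO/OO. is terminal -1 (X); from XXO/X.O/O.. depth 12

PV length from [XXO/X.O/O..]: 2 plies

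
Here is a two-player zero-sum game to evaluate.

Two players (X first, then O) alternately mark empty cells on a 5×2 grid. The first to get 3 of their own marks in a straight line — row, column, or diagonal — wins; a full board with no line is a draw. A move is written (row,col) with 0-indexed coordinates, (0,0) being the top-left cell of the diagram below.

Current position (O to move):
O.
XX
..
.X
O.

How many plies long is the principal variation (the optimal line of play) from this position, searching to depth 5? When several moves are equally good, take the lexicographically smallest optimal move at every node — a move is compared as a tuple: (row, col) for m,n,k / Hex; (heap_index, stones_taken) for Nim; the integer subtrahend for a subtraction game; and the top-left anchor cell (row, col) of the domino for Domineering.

PV length from [O./XX/../.X/O.]: 5 plies

[O./XX/../.X/O.] O move#1: (0,1):-1/OO/XX/../.X/O., (2,0):-1/O./XX/O./.X/O., (2,1):+0/O./XX/.O/.X/O.*, (3,0):-1/O./XX/../OX/O., (4,1):-1/O./XX/../.X/OO
[O./XX/.O/.X/O.] X move#2: (0,1):+0/OX/XX/.O/.X/O.*, (2,0):+0/O./XX/XO/.X/O., (3,0):+0/O./XX/.O/XX/O., (4,1):+0/O./XX/.O/.X/OX
[OX/XX/.O/.X/O.] O move#3: (2,0):+0/OX/XX/OO/.X/O.*, (3,0):+0/OX/XX/.O/OX/O., (4,1):+0/OX/XX/.O/.X/OO
[OX/XX/OO/.X/O.] X move#4: (3,0):+0/OX/XX/OO/XX/O.*, (4,1):-1/OX/XX/OO/.X/OX
[OX/XX/OO/XX/O.] O move#5: (4,1):+0/OX/XX/OO/XX/OO*
[OX/XX/OO/XX/OO] end (terminal +0, X#6); searched O./XX/../.X/O. to 5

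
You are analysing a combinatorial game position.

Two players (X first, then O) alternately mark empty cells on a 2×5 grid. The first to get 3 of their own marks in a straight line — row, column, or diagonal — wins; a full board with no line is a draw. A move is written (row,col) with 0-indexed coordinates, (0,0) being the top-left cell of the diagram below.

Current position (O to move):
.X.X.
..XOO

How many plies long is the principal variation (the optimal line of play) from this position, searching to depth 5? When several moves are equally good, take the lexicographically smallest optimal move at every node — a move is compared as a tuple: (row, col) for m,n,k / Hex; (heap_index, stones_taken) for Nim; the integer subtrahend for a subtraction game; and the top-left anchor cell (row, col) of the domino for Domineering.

ply 1, O at .X.X./..XOO | (0,0)=-1→OX.X./..XOO; (0,2)=+0→.XOX./..XOO*; (0,4)=-1→.X.XO/..XOO; (1,0)=-1→.X.X./O.XOO; (1,1)=-1→.X.X./.OXOO
ply 2, X at .XOX./..XOO | (0,0)=+0→XXOX./..XOO*; (0,4)=+0→.XOXX/..XOO; (1,0)=+0→.XOX./X.XOO; (1,1)=+0→.XOX./.XXOO
ply 3, O at XXOX./..XOO | (0,4)=+0→XXOXO/..XOO*; (1,0)=+0→XXOX./O.XOO; (1,1)=+0→XXOX./.OXOO
ply 4, X at XXOXO/..XOO | (1,0)=+0→XXOXO/X.XOO*; (1,1)=+0→XXOXO/.XXOO
ply 5, O at XXOXO/X.XOO | (1,1)=+0→XXOXO/XOXOO*
ply 6: XXOXO/XOXOO is terminal +0 (X); from .X.X./..XOO depth 5

PV length from [.X.X./..XOO]: 5 plies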